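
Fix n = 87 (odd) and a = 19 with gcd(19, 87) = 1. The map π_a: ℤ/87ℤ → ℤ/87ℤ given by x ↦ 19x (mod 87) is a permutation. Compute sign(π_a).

-1

Start at x=76: 76 → 52 → 31 → 67 → 55 → 1 → 19 → … (one orbit).
The orbit structure of x ↦ 19x mod 87: 6 orbits of sizes [28, 28, 28, 1, 1, 1].
sign(π) = (−1)^{n − #cycles} = (−1)^{87−6} = (−1)^81 = -1.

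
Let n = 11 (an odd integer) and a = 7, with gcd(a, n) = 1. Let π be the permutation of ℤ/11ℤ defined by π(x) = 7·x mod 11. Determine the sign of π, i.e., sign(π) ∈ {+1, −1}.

Orbit of 10 under x↦7x: [10, 4, 6, 9, 8, 1, 7]… (length divides ord_11(7)).
Cycle lengths of π_7 on ℤ/11ℤ: [10, 1]; 2 cycles in total.
Σ(ℓ_i−1) = 11−2 = 9; sign = (−1)^9 = -1.

-1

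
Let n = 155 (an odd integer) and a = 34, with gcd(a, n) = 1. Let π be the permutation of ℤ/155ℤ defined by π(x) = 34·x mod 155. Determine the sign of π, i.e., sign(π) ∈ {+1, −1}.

Orbit of 44 under x↦34x: [44, 101, 24, 41, 154, 121, 84]… (length divides ord_155(34)).
Decompose π into cycles: lengths [30, 30, 30, 30, 30, 2, 2, 1] (8 cycles, including the fixed point 0).
Σ(ℓ_i−1) = 155−8 = 147; sign = (−1)^147 = -1.
Via Zolotarev, sign(π_{34}) = (34|155) = -1.

-1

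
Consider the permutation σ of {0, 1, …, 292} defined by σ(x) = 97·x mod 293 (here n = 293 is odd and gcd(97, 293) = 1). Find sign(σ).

+1

Orbit of 53 under x↦97x: [53, 160, 284, 6, 289, 198, 161]… (length divides ord_293(97)).
Cycle type of π: 146×2 + 1; total 3 cycles.
293 − 3 = 290 transpositions; sign(π) = (−1)^290 = +1.
(97|293)_J = +1 (Zolotarev's lemma cross-check).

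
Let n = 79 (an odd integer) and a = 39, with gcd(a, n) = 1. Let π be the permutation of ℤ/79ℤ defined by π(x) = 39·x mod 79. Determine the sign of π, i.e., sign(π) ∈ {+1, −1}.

Start at x=49: 49 → 15 → 32 → 63 → 8 → 75 → 2 → … (one orbit).
π_39 has 2 disjoint cycles with lengths [78, 1] on {0,…,78}.
n − c = 79 − 2 = 77; sign = (−1)^77 = -1.

-1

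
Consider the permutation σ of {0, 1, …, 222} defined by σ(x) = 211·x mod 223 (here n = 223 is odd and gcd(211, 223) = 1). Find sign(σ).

Orbit of 136 under x↦211x: [136, 152, 183, 34, 38, 213, 120]… (length divides ord_223(211)).
3 cycles of lengths [111, 111, 1].
223 − 3 = 220 transpositions; sign(π) = (−1)^220 = +1.
Via Zolotarev, sign(π_{211}) = (211|223) = +1.

+1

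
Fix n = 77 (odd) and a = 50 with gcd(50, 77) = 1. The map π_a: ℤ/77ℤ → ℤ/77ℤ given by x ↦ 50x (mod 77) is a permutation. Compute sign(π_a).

-1

Start at x=71: 71 → 8 → 15 → 57 → 1 → 50 → 36 → … (one orbit).
Cycle lengths of π_50 on ℤ/77ℤ: [10, 10, 10, 10, 10, 10, 10, 1, 1, 1, 1, 1, 1, 1]; 14 cycles in total.
Σ(ℓ_i−1) = 77−14 = 63; sign = (−1)^63 = -1.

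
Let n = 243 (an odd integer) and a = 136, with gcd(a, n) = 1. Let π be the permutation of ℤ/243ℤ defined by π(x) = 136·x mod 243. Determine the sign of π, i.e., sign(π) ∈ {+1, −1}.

Orbit of 217 under x↦136x: [217, 109, 1, 136, 28, 163, 55]… (length divides ord_243(136)).
The orbit structure of x ↦ 136x mod 243: 63 orbits of sizes [9, 9, 9, 9, 9, 9, 9, 9, 9, 9, 9, 9, 9, 9, 9, 9, 9, 9, 3, 3, 3, 3, 3, 3, 3, 3, 3, 3, 3, 3, 3, 3, 3, 3, 3, 3, 1, 1, 1, 1, 1, 1, 1, 1, 1, 1, 1, 1, 1, 1, 1, 1, 1, 1, 1, 1, 1, 1, 1, 1, 1, 1, 1].
63 cycles on 243: each ℓ→(−1)^(ℓ−1), product (−1)^180 = +1.

+1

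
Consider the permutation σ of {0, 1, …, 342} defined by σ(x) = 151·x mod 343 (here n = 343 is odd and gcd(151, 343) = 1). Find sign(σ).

+1

Start at x=137: 137 → 107 → 36 → 291 → 37 → 99 → 200 → … (one orbit).
Cycle lengths of π_151 on ℤ/343ℤ: [147, 147, 21, 21, 3, 3, 1]; 7 cycles in total.
sign(π) = (−1)^{n − #cycles} = (−1)^{343−7} = (−1)^336 = +1.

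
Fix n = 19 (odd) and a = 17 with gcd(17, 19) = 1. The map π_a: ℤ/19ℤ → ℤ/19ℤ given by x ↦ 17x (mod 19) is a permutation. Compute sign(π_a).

Start at x=6: 6 → 7 → 5 → 9 → 1 → 17 → 4 → … (one orbit).
Cycle lengths of π_17 on ℤ/19ℤ: [9, 9, 1]; 3 cycles in total.
sign(π) = (−1)^{n − #cycles} = (−1)^{19−3} = (−1)^16 = +1.
Check: (17/19) = +1 by Zolotarev.

+1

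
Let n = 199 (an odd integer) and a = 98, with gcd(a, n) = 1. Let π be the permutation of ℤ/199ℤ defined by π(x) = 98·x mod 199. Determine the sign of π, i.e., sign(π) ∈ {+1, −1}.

+1

Start at x=187: 187 → 18 → 172 → 140 → 188 → 116 → 25 → … (one orbit).
Decompose π into cycles: lengths [33, 33, 33, 33, 33, 33, 1] (7 cycles, including the fixed point 0).
7 cycles on 199: each ℓ→(−1)^(ℓ−1), product (−1)^192 = +1.
The Jacobi symbol (98|199) = +1 (Zolotarev) agrees.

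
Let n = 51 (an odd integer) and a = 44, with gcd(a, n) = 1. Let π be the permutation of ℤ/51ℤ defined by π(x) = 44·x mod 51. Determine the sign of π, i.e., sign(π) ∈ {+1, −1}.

Orbit of 44 under x↦44x: [44, 49, 14, 4, 23, 43, 5]… (length divides ord_51(44)).
π_44 has 5 disjoint cycles with lengths [16, 16, 16, 2, 1] on {0,…,50}.
n − c = 51 − 5 = 46; sign = (−1)^46 = +1.
Check: (44/51) = +1 by Zolotarev.

+1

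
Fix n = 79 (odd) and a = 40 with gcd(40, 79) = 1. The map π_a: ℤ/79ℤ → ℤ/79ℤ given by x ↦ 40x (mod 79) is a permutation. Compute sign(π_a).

+1

Orbit of 18 under x↦40x: [18, 9, 44, 22, 11, 45, 62]… (length divides ord_79(40)).
The orbit structure of x ↦ 40x mod 79: 3 orbits of sizes [39, 39, 1].
With 3 cycles on 79 points, sign = (−1)^{79−3} = +1.
The Jacobi symbol (40|79) = +1 (Zolotarev) agrees.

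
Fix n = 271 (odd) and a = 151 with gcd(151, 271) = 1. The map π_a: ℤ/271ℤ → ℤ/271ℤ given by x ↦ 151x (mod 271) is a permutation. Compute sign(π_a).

+1

Start at x=119: 119 → 83 → 67 → 90 → 40 → 78 → 125 → … (one orbit).
3 cycles of lengths [135, 135, 1].
sign(π) = (−1)^{n − #cycles} = (−1)^{271−3} = (−1)^268 = +1.
Check: (151/271) = +1 by Zolotarev.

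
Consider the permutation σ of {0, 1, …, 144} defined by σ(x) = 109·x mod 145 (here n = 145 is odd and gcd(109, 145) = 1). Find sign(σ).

Trace 4: π^k(4) = [4, 1, 109, 136, 34, 81, 129] for k=0..6.
The orbit structure of x ↦ 109x mod 145: 13 orbits of sizes [14, 14, 14, 14, 14, 14, 14, 14, 14, 14, 2, 2, 1].
sign(π) = (−1)^{n − #cycles} = (−1)^{145−13} = (−1)^132 = +1.
Via Zolotarev, sign(π_{109}) = (109|145) = +1.

+1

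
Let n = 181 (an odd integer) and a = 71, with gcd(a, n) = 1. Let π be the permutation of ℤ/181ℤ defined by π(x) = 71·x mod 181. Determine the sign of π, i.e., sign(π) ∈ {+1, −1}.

-1

Orbit of 150 under x↦71x: [150, 152, 113, 59, 26, 36, 22]… (length divides ord_181(71)).
Decompose π into cycles: lengths [60, 60, 60, 1] (4 cycles, including the fixed point 0).
sign(π) = (−1)^{n − #cycles} = (−1)^{181−4} = (−1)^177 = -1.
Check: (71/181) = -1 by Zolotarev.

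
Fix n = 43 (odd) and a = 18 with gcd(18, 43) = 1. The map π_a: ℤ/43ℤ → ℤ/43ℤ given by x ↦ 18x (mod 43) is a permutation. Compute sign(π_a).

Trace 32: π^k(32) = [32, 17, 5, 4, 29, 6, 22] for k=0..6.
The orbit structure of x ↦ 18x mod 43: 2 orbits of sizes [42, 1].
Σ(ℓ_i−1) = 43−2 = 41; sign = (−1)^41 = -1.

-1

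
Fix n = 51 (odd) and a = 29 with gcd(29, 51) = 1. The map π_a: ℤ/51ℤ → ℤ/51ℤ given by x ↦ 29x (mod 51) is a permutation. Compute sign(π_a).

+1

Orbit of 5 under x↦29x: [5, 43, 23, 4, 14, 49, 44]… (length divides ord_51(29)).
Cycle type of π: 16×3 + 2 + 1; total 5 cycles.
51 − 5 = 46 transpositions; sign(π) = (−1)^46 = +1.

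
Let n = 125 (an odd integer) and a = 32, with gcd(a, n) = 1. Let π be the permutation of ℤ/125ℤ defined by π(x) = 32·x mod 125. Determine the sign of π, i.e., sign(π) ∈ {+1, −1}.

Trace 68: π^k(68) = [68, 51, 7, 99, 43, 1, 32] for k=0..6.
Cycle lengths of π_32 on ℤ/125ℤ: [20, 20, 20, 20, 20, 4, 4, 4, 4, 4, 4, 1]; 12 cycles in total.
125 − 12 = 113 transpositions; sign(π) = (−1)^113 = -1.
(32|125)_J = -1 (Zolotarev's lemma cross-check).

-1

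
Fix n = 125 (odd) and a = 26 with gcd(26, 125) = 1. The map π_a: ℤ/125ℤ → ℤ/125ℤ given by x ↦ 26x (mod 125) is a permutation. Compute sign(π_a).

Orbit of 101 under x↦26x: [101, 1, 26, 51, 76]… (length divides ord_125(26)).
Cycle lengths of π_26 on ℤ/125ℤ: [5, 5, 5, 5, 5, 5, 5, 5, 5, 5, 5, 5, 5, 5, 5, 5, 5, 5, 5, 5, 1, 1, 1, 1, 1, 1, 1, 1, 1, 1, 1, 1, 1, 1, 1, 1, 1, 1, 1, 1, 1, 1, 1, 1, 1]; 45 cycles in total.
n − c = 125 − 45 = 80; sign = (−1)^80 = +1.

+1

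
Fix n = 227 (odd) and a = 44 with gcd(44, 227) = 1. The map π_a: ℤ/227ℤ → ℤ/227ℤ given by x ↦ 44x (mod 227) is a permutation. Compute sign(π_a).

Trace 19: π^k(19) = [19, 155, 10, 213, 65, 136, 82] for k=0..6.
Cycle type of π: 113×2 + 1; total 3 cycles.
Σ(ℓ_i−1) = 227−3 = 224; sign = (−1)^224 = +1.
The Jacobi symbol (44|227) = +1 (Zolotarev) agrees.

+1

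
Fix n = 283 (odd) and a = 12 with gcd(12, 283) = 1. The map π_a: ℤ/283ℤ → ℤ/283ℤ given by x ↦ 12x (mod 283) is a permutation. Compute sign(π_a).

Trace 206: π^k(206) = [206, 208, 232, 237, 14, 168, 35] for k=0..6.
Cycle type of π: 282 + 1; total 2 cycles.
2 cycles on 283: each ℓ→(−1)^(ℓ−1), product (−1)^281 = -1.

-1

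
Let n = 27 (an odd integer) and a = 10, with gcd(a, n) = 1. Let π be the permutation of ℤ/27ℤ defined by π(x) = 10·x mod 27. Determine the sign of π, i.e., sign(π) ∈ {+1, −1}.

+1

Trace 19: π^k(19) = [19, 1, 10] for k=0..2.
15 cycles of lengths [3, 3, 3, 3, 3, 3, 1, 1, 1, 1, 1, 1, 1, 1, 1].
n − c = 27 − 15 = 12; sign = (−1)^12 = +1.
Zolotarev: (10|27) = +1, matching the cycle-count sign.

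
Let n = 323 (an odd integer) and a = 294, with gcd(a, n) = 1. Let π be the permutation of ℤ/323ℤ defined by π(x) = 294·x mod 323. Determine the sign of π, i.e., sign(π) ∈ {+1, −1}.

Trace 263: π^k(263) = [263, 125, 251, 150, 172, 180, 271] for k=0..6.
The orbit structure of x ↦ 294x mod 323: 6 orbits of sizes [144, 144, 16, 9, 9, 1].
n − c = 323 − 6 = 317; sign = (−1)^317 = -1.

-1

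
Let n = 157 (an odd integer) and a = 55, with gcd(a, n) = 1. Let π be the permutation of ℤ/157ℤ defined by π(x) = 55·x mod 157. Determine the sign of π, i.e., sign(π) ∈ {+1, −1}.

-1

Orbit of 27 under x↦55x: [27, 72, 35, 41, 57, 152, 39]… (length divides ord_157(55)).
Cycle type of π: 156 + 1; total 2 cycles.
Σ(ℓ_i−1) = 157−2 = 155; sign = (−1)^155 = -1.
Zolotarev: (55|157) = -1, matching the cycle-count sign.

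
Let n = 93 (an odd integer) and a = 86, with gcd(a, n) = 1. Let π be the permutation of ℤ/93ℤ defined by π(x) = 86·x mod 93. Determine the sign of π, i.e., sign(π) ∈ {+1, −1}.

Start at x=4: 4 → 65 → 10 → 23 → 25 → 11 → 16 → … (one orbit).
Decompose π into cycles: lengths [30, 30, 30, 2, 1] (5 cycles, including the fixed point 0).
sign(π) = (−1)^{n − #cycles} = (−1)^{93−5} = (−1)^88 = +1.
The Jacobi symbol (86|93) = +1 (Zolotarev) agrees.

+1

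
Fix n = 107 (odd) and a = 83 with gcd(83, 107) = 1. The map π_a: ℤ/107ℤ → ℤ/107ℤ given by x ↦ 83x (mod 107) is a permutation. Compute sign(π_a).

Trace 101: π^k(101) = [101, 37, 75, 19, 79, 30, 29] for k=0..6.
The orbit structure of x ↦ 83x mod 107: 3 orbits of sizes [53, 53, 1].
Σ(ℓ_i−1) = 107−3 = 104; sign = (−1)^104 = +1.

+1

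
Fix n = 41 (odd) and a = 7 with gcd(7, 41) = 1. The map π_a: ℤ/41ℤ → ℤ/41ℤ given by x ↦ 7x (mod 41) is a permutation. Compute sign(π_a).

Orbit of 19 under x↦7x: [19, 10, 29, 39, 27, 25, 11]… (length divides ord_41(7)).
2 cycles of lengths [40, 1].
2 cycles on 41: each ℓ→(−1)^(ℓ−1), product (−1)^39 = -1.

-1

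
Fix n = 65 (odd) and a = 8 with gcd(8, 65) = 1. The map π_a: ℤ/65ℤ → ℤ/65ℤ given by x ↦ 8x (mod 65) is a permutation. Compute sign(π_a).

Orbit of 1 under x↦8x: [1, 8, 64, 57]… (length divides ord_65(8)).
π_8 has 17 disjoint cycles with lengths [4, 4, 4, 4, 4, 4, 4, 4, 4, 4, 4, 4, 4, 4, 4, 4, 1] on {0,…,64}.
sign(π) = (−1)^{n − #cycles} = (−1)^{65−17} = (−1)^48 = +1.

+1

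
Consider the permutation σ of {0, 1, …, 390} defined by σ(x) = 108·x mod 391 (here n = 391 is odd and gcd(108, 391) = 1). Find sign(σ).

-1

Start at x=36: 36 → 369 → 361 → 279 → 25 → 354 → 305 → … (one orbit).
Decompose π into cycles: lengths [176, 176, 16, 11, 11, 1] (6 cycles, including the fixed point 0).
With 6 cycles on 391 points, sign = (−1)^{391−6} = -1.
Via Zolotarev, sign(π_{108}) = (108|391) = -1.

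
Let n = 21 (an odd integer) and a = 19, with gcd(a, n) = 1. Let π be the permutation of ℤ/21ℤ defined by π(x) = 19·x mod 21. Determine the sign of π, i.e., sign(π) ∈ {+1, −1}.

-1

Orbit of 10 under x↦19x: [10, 1, 19, 4, 13, 16]… (length divides ord_21(19)).
Cycle lengths of π_19 on ℤ/21ℤ: [6, 6, 6, 1, 1, 1]; 6 cycles in total.
sign(π) = (−1)^{n − #cycles} = (−1)^{21−6} = (−1)^15 = -1.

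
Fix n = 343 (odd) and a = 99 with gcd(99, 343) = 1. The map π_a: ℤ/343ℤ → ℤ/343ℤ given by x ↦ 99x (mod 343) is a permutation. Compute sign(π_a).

+1

Start at x=246: 246 → 1 → 99 → 197 → 295 → 50 → 148 → 246 (one orbit).
Decompose π into cycles: lengths [7, 7, 7, 7, 7, 7, 7, 7, 7, 7, 7, 7, 7, 7, 7, 7, 7, 7, 7, 7, 7, 7, 7, 7, 7, 7, 7, 7, 7, 7, 7, 7, 7, 7, 7, 7, 7, 7, 7, 7, 7, 7, 1, 1, 1, 1, 1, 1, 1, 1, 1, 1, 1, 1, 1, 1, 1, 1, 1, 1, 1, 1, 1, 1, 1, 1, 1, 1, 1, 1, 1, 1, 1, 1, 1, 1, 1, 1, 1, 1, 1, 1, 1, 1, 1, 1, 1, 1, 1, 1, 1] (91 cycles, including the fixed point 0).
343 − 91 = 252 transpositions; sign(π) = (−1)^252 = +1.
(99|343)_J = +1 (Zolotarev's lemma cross-check).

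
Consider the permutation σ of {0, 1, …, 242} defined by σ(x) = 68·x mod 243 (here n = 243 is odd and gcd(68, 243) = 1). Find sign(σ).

-1

Trace 64: π^k(64) = [64, 221, 205, 89, 220, 137, 82] for k=0..6.
Decompose π into cycles: lengths [162, 54, 18, 6, 2, 1] (6 cycles, including the fixed point 0).
n − c = 243 − 6 = 237; sign = (−1)^237 = -1.
(68|243)_J = -1 (Zolotarev's lemma cross-check).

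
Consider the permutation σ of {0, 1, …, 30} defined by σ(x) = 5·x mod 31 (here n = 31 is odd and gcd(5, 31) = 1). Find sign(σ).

+1

Start at x=5: 5 → 25 → 1 → 5 (one orbit).
Decompose π into cycles: lengths [3, 3, 3, 3, 3, 3, 3, 3, 3, 3, 1] (11 cycles, including the fixed point 0).
Σ(ℓ_i−1) = 31−11 = 20; sign = (−1)^20 = +1.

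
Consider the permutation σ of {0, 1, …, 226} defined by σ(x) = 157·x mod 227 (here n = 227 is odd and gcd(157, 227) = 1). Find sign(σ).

-1

Start at x=181: 181 → 42 → 11 → 138 → 101 → 194 → 40 → … (one orbit).
The orbit structure of x ↦ 157x mod 227: 2 orbits of sizes [226, 1].
Σ(ℓ_i−1) = 227−2 = 225; sign = (−1)^225 = -1.
Check: (157/227) = -1 by Zolotarev.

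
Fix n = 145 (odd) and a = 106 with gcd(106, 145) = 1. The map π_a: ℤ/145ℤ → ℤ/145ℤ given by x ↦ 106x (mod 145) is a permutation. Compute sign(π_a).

-1

Trace 71: π^k(71) = [71, 131, 111, 21, 51, 41, 141] for k=0..6.
Cycle lengths of π_106 on ℤ/145ℤ: [28, 28, 28, 28, 28, 1, 1, 1, 1, 1]; 10 cycles in total.
sign(π) = (−1)^{n − #cycles} = (−1)^{145−10} = (−1)^135 = -1.
Check: (106/145) = -1 by Zolotarev.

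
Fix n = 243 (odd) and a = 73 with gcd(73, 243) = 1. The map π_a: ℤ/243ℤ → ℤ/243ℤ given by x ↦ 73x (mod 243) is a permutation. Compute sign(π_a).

+1

Orbit of 10 under x↦73x: [10, 1, 73, 226, 217, 46, 199]… (length divides ord_243(73)).
The orbit structure of x ↦ 73x mod 243: 27 orbits of sizes [27, 27, 27, 27, 27, 27, 9, 9, 9, 9, 9, 9, 3, 3, 3, 3, 3, 3, 1, 1, 1, 1, 1, 1, 1, 1, 1].
Σ(ℓ_i−1) = 243−27 = 216; sign = (−1)^216 = +1.
Via Zolotarev, sign(π_{73}) = (73|243) = +1.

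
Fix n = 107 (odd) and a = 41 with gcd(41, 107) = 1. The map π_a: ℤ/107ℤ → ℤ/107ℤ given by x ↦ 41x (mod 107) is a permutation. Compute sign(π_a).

Start at x=101: 101 → 75 → 79 → 29 → 12 → 64 → 56 → … (one orbit).
3 cycles of lengths [53, 53, 1].
n − c = 107 − 3 = 104; sign = (−1)^104 = +1.
(41|107)_J = +1 (Zolotarev's lemma cross-check).

+1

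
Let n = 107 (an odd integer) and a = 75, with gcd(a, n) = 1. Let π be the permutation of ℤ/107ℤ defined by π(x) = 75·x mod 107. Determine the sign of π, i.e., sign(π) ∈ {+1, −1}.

Orbit of 56 under x↦75x: [56, 27, 99, 42, 47, 101, 85]… (length divides ord_107(75)).
π_75 has 3 disjoint cycles with lengths [53, 53, 1] on {0,…,106}.
3 cycles on 107: each ℓ→(−1)^(ℓ−1), product (−1)^104 = +1.

+1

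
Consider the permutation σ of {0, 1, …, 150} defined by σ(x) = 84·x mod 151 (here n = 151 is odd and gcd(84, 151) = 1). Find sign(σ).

Orbit of 110 under x↦84x: [110, 29, 20, 19, 86, 127, 98]… (length divides ord_151(84)).
Cycle type of π: 25×6 + 1; total 7 cycles.
7 cycles on 151: each ℓ→(−1)^(ℓ−1), product (−1)^144 = +1.

+1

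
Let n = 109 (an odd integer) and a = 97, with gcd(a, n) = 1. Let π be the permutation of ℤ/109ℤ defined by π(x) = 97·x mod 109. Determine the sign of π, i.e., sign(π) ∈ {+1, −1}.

Trace 25: π^k(25) = [25, 27, 3, 73, 105, 48, 78] for k=0..6.
The orbit structure of x ↦ 97x mod 109: 5 orbits of sizes [27, 27, 27, 27, 1].
5 cycles on 109: each ℓ→(−1)^(ℓ−1), product (−1)^104 = +1.
Check: (97/109) = +1 by Zolotarev.

+1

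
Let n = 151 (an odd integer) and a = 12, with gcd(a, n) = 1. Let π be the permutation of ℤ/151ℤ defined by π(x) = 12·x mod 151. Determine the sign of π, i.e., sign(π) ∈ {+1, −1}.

Start at x=121: 121 → 93 → 59 → 104 → 40 → 27 → 22 → … (one orbit).
Cycle type of π: 150 + 1; total 2 cycles.
151 − 2 = 149 transpositions; sign(π) = (−1)^149 = -1.

-1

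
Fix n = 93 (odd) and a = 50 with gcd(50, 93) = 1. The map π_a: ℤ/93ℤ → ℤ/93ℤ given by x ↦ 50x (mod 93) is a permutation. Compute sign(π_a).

Trace 5: π^k(5) = [5, 64, 38, 40, 47, 25, 41] for k=0..6.
Cycle lengths of π_50 on ℤ/93ℤ: [30, 30, 15, 15, 2, 1]; 6 cycles in total.
n − c = 93 − 6 = 87; sign = (−1)^87 = -1.

-1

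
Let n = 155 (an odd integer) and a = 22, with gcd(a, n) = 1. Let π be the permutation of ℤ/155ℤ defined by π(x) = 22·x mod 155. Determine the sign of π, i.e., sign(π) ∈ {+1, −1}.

Start at x=39: 39 → 83 → 121 → 27 → 129 → 48 → 126 → … (one orbit).
Cycle lengths of π_22 on ℤ/155ℤ: [60, 60, 30, 4, 1]; 5 cycles in total.
5 cycles on 155: each ℓ→(−1)^(ℓ−1), product (−1)^150 = +1.

+1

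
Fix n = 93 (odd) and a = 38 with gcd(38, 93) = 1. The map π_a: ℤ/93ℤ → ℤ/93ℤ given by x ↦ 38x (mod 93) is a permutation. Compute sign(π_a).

Start at x=1: 1 → 38 → 49 → 2 → 76 → 5 → 4 → … (one orbit).
π_38 has 6 disjoint cycles with lengths [30, 30, 15, 15, 2, 1] on {0,…,92}.
6 cycles on 93: each ℓ→(−1)^(ℓ−1), product (−1)^87 = -1.
Zolotarev: (38|93) = -1, matching the cycle-count sign.

-1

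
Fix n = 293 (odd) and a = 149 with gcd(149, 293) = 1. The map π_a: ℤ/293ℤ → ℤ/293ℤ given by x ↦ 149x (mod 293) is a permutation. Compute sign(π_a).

+1

Trace 133: π^k(133) = [133, 186, 172, 137, 196, 197, 53] for k=0..6.
π_149 has 5 disjoint cycles with lengths [73, 73, 73, 73, 1] on {0,…,292}.
Σ(ℓ_i−1) = 293−5 = 288; sign = (−1)^288 = +1.
Zolotarev: (149|293) = +1, matching the cycle-count sign.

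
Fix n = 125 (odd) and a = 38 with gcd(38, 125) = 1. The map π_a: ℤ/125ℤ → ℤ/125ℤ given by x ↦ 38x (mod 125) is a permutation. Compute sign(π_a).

-1

Trace 7: π^k(7) = [7, 16, 108, 104, 77, 51, 63] for k=0..6.
Decompose π into cycles: lengths [100, 20, 4, 1] (4 cycles, including the fixed point 0).
Σ(ℓ_i−1) = 125−4 = 121; sign = (−1)^121 = -1.
Via Zolotarev, sign(π_{38}) = (38|125) = -1.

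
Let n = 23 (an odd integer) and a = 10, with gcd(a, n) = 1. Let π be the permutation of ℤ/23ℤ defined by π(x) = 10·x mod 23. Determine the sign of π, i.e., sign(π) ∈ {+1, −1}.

-1

Orbit of 3 under x↦10x: [3, 7, 1, 10, 8, 11, 18]… (length divides ord_23(10)).
2 cycles of lengths [22, 1].
2 cycles on 23: each ℓ→(−1)^(ℓ−1), product (−1)^21 = -1.
The Jacobi symbol (10|23) = -1 (Zolotarev) agrees.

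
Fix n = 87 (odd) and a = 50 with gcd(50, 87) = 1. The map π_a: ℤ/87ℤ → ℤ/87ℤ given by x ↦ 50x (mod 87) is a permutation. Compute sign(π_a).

Start at x=13: 13 → 41 → 49 → 14 → 4 → 26 → 82 → … (one orbit).
Cycle type of π: 28×3 + 2 + 1; total 5 cycles.
Σ(ℓ_i−1) = 87−5 = 82; sign = (−1)^82 = +1.

+1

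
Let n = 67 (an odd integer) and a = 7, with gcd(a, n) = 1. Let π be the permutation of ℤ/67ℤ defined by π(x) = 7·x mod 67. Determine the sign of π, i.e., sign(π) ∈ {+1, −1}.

Orbit of 54 under x↦7x: [54, 43, 33, 30, 9, 63, 39]… (length divides ord_67(7)).
2 cycles of lengths [66, 1].
Σ(ℓ_i−1) = 67−2 = 65; sign = (−1)^65 = -1.
Check: (7/67) = -1 by Zolotarev.

-1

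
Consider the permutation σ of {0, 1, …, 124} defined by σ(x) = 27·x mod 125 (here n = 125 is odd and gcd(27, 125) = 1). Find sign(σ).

Orbit of 96 under x↦27x: [96, 92, 109, 68, 86, 72, 69]… (length divides ord_125(27)).
Cycle lengths of π_27 on ℤ/125ℤ: [100, 20, 4, 1]; 4 cycles in total.
Σ(ℓ_i−1) = 125−4 = 121; sign = (−1)^121 = -1.
The Jacobi symbol (27|125) = -1 (Zolotarev) agrees.

-1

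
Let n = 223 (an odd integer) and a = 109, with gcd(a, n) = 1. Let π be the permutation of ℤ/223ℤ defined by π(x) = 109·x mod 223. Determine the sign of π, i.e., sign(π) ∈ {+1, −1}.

+1

Start at x=130: 130 → 121 → 32 → 143 → 200 → 169 → 135 → … (one orbit).
3 cycles of lengths [111, 111, 1].
223 − 3 = 220 transpositions; sign(π) = (−1)^220 = +1.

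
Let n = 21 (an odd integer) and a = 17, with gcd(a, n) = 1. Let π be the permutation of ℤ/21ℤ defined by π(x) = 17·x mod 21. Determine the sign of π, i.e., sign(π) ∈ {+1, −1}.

Orbit of 1 under x↦17x: [1, 17, 16, 20, 4, 5]… (length divides ord_21(17)).
The orbit structure of x ↦ 17x mod 21: 5 orbits of sizes [6, 6, 6, 2, 1].
n − c = 21 − 5 = 16; sign = (−1)^16 = +1.

+1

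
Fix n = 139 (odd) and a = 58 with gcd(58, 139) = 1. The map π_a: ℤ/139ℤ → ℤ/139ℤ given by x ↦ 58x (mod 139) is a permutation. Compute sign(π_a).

-1

Trace 116: π^k(116) = [116, 56, 51, 39, 38, 119, 91] for k=0..6.
The orbit structure of x ↦ 58x mod 139: 2 orbits of sizes [138, 1].
n − c = 139 − 2 = 137; sign = (−1)^137 = -1.
(58|139)_J = -1 (Zolotarev's lemma cross-check).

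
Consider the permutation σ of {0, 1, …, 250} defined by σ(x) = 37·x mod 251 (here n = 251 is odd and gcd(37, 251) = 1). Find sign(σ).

Orbit of 122 under x↦37x: [122, 247, 103, 46, 196, 224, 5]… (length divides ord_251(37)).
π_37 has 2 disjoint cycles with lengths [250, 1] on {0,…,250}.
With 2 cycles on 251 points, sign = (−1)^{251−2} = -1.
Check: (37/251) = -1 by Zolotarev.

-1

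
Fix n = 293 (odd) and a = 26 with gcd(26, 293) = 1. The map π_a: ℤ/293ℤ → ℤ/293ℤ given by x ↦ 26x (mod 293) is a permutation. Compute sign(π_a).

+1

Trace 1: π^k(1) = [1, 26, 90, 289, 189, 226, 16] for k=0..6.
π_26 has 5 disjoint cycles with lengths [73, 73, 73, 73, 1] on {0,…,292}.
With 5 cycles on 293 points, sign = (−1)^{293−5} = +1.
(26|293)_J = +1 (Zolotarev's lemma cross-check).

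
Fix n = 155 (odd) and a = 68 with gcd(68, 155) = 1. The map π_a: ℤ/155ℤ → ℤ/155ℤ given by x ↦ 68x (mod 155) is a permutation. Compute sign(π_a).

Start at x=94: 94 → 37 → 36 → 123 → 149 → 57 → 1 → … (one orbit).
π_68 has 17 disjoint cycles with lengths [12, 12, 12, 12, 12, 12, 12, 12, 12, 12, 6, 6, 6, 6, 6, 4, 1] on {0,…,154}.
With 17 cycles on 155 points, sign = (−1)^{155−17} = +1.
Zolotarev: (68|155) = +1, matching the cycle-count sign.

+1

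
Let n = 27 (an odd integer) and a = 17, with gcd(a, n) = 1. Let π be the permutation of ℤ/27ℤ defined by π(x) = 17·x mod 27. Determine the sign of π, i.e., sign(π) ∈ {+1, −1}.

Start at x=10: 10 → 8 → 1 → 17 → 19 → 26 → 10 (one orbit).
The orbit structure of x ↦ 17x mod 27: 8 orbits of sizes [6, 6, 6, 2, 2, 2, 2, 1].
sign(π) = (−1)^{n − #cycles} = (−1)^{27−8} = (−1)^19 = -1.
(17|27)_J = -1 (Zolotarev's lemma cross-check).

-1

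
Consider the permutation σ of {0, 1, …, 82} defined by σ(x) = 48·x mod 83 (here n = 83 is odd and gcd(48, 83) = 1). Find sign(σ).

Start at x=1: 1 → 48 → 63 → 36 → 68 → 27 → 51 → … (one orbit).
Decompose π into cycles: lengths [41, 41, 1] (3 cycles, including the fixed point 0).
Σ(ℓ_i−1) = 83−3 = 80; sign = (−1)^80 = +1.

+1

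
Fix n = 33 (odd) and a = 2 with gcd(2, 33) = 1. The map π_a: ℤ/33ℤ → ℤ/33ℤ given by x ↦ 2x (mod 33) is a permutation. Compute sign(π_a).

+1

Orbit of 16 under x↦2x: [16, 32, 31, 29, 25, 17, 1]… (length divides ord_33(2)).
Cycle lengths of π_2 on ℤ/33ℤ: [10, 10, 10, 2, 1]; 5 cycles in total.
33 − 5 = 28 transpositions; sign(π) = (−1)^28 = +1.
The Jacobi symbol (2|33) = +1 (Zolotarev) agrees.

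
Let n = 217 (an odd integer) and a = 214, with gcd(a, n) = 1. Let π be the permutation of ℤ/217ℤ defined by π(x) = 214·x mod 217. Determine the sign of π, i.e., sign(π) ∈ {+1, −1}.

Trace 51: π^k(51) = [51, 64, 25, 142, 8, 193, 72] for k=0..6.
The orbit structure of x ↦ 214x mod 217: 17 orbits of sizes [15, 15, 15, 15, 15, 15, 15, 15, 15, 15, 15, 15, 15, 15, 3, 3, 1].
sign(π) = (−1)^{n − #cycles} = (−1)^{217−17} = (−1)^200 = +1.
(214|217)_J = +1 (Zolotarev's lemma cross-check).

+1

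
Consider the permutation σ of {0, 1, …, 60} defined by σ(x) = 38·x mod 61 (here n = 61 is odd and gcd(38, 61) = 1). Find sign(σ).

Trace 37: π^k(37) = [37, 3, 53, 1, 38, 41, 33] for k=0..6.
4 cycles of lengths [20, 20, 20, 1].
61 − 4 = 57 transpositions; sign(π) = (−1)^57 = -1.

-1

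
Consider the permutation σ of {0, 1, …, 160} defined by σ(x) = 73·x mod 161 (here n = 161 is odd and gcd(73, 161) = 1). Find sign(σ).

-1

Orbit of 146 under x↦73x: [146, 32, 82, 29, 24, 142, 62]… (length divides ord_161(73)).
Decompose π into cycles: lengths [66, 66, 11, 11, 6, 1] (6 cycles, including the fixed point 0).
n − c = 161 − 6 = 155; sign = (−1)^155 = -1.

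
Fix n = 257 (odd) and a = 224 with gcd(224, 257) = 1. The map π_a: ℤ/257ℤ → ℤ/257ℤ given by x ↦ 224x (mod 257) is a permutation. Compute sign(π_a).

-1

Start at x=240: 240 → 47 → 248 → 40 → 222 → 127 → 178 → … (one orbit).
Decompose π into cycles: lengths [256, 1] (2 cycles, including the fixed point 0).
2 cycles on 257: each ℓ→(−1)^(ℓ−1), product (−1)^255 = -1.
The Jacobi symbol (224|257) = -1 (Zolotarev) agrees.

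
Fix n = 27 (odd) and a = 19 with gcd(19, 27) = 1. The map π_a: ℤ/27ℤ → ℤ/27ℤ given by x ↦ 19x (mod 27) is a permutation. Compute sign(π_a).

Start at x=1: 1 → 19 → 10 → 1 (one orbit).
Cycle type of π: 3×6 + 1×9; total 15 cycles.
n − c = 27 − 15 = 12; sign = (−1)^12 = +1.

+1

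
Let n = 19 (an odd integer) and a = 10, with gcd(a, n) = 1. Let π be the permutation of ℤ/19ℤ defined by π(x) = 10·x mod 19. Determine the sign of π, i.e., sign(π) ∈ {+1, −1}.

-1

Trace 10: π^k(10) = [10, 5, 12, 6, 3, 11, 15] for k=0..6.
Decompose π into cycles: lengths [18, 1] (2 cycles, including the fixed point 0).
sign(π) = (−1)^{n − #cycles} = (−1)^{19−2} = (−1)^17 = -1.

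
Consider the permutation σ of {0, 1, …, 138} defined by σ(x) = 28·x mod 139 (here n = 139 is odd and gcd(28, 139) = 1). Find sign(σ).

Trace 51: π^k(51) = [51, 38, 91, 46, 37, 63, 96] for k=0..6.
π_28 has 3 disjoint cycles with lengths [69, 69, 1] on {0,…,138}.
sign(π) = (−1)^{n − #cycles} = (−1)^{139−3} = (−1)^136 = +1.
Check: (28/139) = +1 by Zolotarev.

+1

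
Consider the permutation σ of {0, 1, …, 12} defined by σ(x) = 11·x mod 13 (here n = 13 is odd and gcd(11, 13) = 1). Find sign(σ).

Start at x=6: 6 → 1 → 11 → 4 → 5 → 3 → 7 → … (one orbit).
The orbit structure of x ↦ 11x mod 13: 2 orbits of sizes [12, 1].
With 2 cycles on 13 points, sign = (−1)^{13−2} = -1.

-1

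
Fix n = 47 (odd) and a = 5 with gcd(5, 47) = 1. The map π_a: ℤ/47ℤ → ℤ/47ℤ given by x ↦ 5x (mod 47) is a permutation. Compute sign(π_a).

-1

Orbit of 45 under x↦5x: [45, 37, 44, 32, 19, 1, 5]… (length divides ord_47(5)).
π_5 has 2 disjoint cycles with lengths [46, 1] on {0,…,46}.
With 2 cycles on 47 points, sign = (−1)^{47−2} = -1.
(5|47)_J = -1 (Zolotarev's lemma cross-check).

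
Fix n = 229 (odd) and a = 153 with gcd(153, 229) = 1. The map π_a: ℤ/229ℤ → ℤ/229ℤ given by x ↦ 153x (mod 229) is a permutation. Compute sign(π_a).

+1

Orbit of 217 under x↦153x: [217, 225, 75, 25, 161, 130, 196]… (length divides ord_229(153)).
π_153 has 5 disjoint cycles with lengths [57, 57, 57, 57, 1] on {0,…,228}.
sign(π) = (−1)^{n − #cycles} = (−1)^{229−5} = (−1)^224 = +1.
Check: (153/229) = +1 by Zolotarev.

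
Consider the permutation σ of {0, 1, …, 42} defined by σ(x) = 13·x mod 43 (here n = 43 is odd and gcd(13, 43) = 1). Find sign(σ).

Trace 15: π^k(15) = [15, 23, 41, 17, 6, 35, 25] for k=0..6.
3 cycles of lengths [21, 21, 1].
43 − 3 = 40 transpositions; sign(π) = (−1)^40 = +1.

+1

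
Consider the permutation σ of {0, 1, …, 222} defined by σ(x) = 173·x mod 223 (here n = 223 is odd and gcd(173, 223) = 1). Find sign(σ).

-1

Start at x=170: 170 → 197 → 185 → 116 → 221 → 100 → 129 → … (one orbit).
Cycle lengths of π_173 on ℤ/223ℤ: [222, 1]; 2 cycles in total.
With 2 cycles on 223 points, sign = (−1)^{223−2} = -1.
The Jacobi symbol (173|223) = -1 (Zolotarev) agrees.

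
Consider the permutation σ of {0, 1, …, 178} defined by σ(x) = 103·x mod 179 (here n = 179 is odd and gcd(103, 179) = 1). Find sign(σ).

-1

Start at x=78: 78 → 158 → 164 → 66 → 175 → 125 → 166 → … (one orbit).
Decompose π into cycles: lengths [178, 1] (2 cycles, including the fixed point 0).
179 − 2 = 177 transpositions; sign(π) = (−1)^177 = -1.
Via Zolotarev, sign(π_{103}) = (103|179) = -1.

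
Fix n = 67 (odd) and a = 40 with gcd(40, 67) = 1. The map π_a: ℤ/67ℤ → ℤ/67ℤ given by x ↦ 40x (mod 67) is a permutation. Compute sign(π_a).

Orbit of 22 under x↦40x: [22, 9, 25, 62, 1, 40, 59]… (length divides ord_67(40)).
π_40 has 7 disjoint cycles with lengths [11, 11, 11, 11, 11, 11, 1] on {0,…,66}.
n − c = 67 − 7 = 60; sign = (−1)^60 = +1.
Check: (40/67) = +1 by Zolotarev.

+1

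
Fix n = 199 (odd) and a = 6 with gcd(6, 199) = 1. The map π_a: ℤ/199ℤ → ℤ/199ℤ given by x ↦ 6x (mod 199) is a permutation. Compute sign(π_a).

Start at x=163: 163 → 182 → 97 → 184 → 109 → 57 → 143 → … (one orbit).
π_6 has 2 disjoint cycles with lengths [198, 1] on {0,…,198}.
n − c = 199 − 2 = 197; sign = (−1)^197 = -1.

-1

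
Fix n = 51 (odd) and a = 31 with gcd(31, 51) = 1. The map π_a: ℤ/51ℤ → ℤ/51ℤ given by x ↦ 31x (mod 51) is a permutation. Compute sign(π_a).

Start at x=13: 13 → 46 → 49 → 40 → 16 → 37 → 25 → … (one orbit).
Cycle lengths of π_31 on ℤ/51ℤ: [16, 16, 16, 1, 1, 1]; 6 cycles in total.
n − c = 51 − 6 = 45; sign = (−1)^45 = -1.
Via Zolotarev, sign(π_{31}) = (31|51) = -1.

-1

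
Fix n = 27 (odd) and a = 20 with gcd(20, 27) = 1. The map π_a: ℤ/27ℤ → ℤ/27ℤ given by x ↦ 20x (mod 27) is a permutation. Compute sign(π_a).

-1

Orbit of 8 under x↦20x: [8, 25, 14, 10, 11, 4, 26]… (length divides ord_27(20)).
The orbit structure of x ↦ 20x mod 27: 4 orbits of sizes [18, 6, 2, 1].
sign(π) = (−1)^{n − #cycles} = (−1)^{27−4} = (−1)^23 = -1.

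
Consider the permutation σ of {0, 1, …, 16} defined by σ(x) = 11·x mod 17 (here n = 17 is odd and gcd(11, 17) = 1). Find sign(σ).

Start at x=13: 13 → 7 → 9 → 14 → 1 → 11 → 2 → … (one orbit).
The orbit structure of x ↦ 11x mod 17: 2 orbits of sizes [16, 1].
17 − 2 = 15 transpositions; sign(π) = (−1)^15 = -1.

-1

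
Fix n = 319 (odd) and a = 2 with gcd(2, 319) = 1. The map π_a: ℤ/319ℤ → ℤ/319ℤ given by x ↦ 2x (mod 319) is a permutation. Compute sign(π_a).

Trace 17: π^k(17) = [17, 34, 68, 136, 272, 225, 131] for k=0..6.
Decompose π into cycles: lengths [140, 140, 28, 10, 1] (5 cycles, including the fixed point 0).
319 − 5 = 314 transpositions; sign(π) = (−1)^314 = +1.

+1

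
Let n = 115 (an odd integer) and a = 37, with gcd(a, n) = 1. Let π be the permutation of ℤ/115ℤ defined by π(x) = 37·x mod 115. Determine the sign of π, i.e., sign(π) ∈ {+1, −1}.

Start at x=54: 54 → 43 → 96 → 102 → 94 → 28 → 1 → … (one orbit).
Decompose π into cycles: lengths [44, 44, 22, 4, 1] (5 cycles, including the fixed point 0).
n − c = 115 − 5 = 110; sign = (−1)^110 = +1.

+1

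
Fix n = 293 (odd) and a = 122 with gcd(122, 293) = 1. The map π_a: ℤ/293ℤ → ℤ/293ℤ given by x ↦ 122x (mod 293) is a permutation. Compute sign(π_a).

-1

Start at x=27: 27 → 71 → 165 → 206 → 227 → 152 → 85 → … (one orbit).
Decompose π into cycles: lengths [292, 1] (2 cycles, including the fixed point 0).
293 − 2 = 291 transpositions; sign(π) = (−1)^291 = -1.
Check: (122/293) = -1 by Zolotarev.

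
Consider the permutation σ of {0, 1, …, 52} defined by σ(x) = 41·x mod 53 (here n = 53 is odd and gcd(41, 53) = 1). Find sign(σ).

Start at x=30: 30 → 11 → 27 → 47 → 19 → 37 → 33 → … (one orbit).
2 cycles of lengths [52, 1].
2 cycles on 53: each ℓ→(−1)^(ℓ−1), product (−1)^51 = -1.

-1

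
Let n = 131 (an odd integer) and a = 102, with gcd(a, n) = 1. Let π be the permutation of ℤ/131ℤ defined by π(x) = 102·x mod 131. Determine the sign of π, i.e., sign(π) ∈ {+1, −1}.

Trace 123: π^k(123) = [123, 101, 84, 53, 35, 33, 91] for k=0..6.
The orbit structure of x ↦ 102x mod 131: 3 orbits of sizes [65, 65, 1].
Σ(ℓ_i−1) = 131−3 = 128; sign = (−1)^128 = +1.

+1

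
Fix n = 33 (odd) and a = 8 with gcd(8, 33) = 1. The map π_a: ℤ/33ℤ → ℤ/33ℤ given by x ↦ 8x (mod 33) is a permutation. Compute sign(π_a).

+1

Orbit of 32 under x↦8x: [32, 25, 2, 16, 29, 1, 8]… (length divides ord_33(8)).
5 cycles of lengths [10, 10, 10, 2, 1].
With 5 cycles on 33 points, sign = (−1)^{33−5} = +1.
Zolotarev: (8|33) = +1, matching the cycle-count sign.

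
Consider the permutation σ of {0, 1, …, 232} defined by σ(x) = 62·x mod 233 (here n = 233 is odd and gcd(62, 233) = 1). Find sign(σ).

+1

Start at x=7: 7 → 201 → 113 → 16 → 60 → 225 → 203 → … (one orbit).
Cycle type of π: 116×2 + 1; total 3 cycles.
sign(π) = (−1)^{n − #cycles} = (−1)^{233−3} = (−1)^230 = +1.
Check: (62/233) = +1 by Zolotarev.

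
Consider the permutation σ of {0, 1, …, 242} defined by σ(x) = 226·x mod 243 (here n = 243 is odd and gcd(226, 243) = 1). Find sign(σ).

+1

Trace 226: π^k(226) = [226, 46, 190, 172, 235, 136, 118] for k=0..6.
Cycle lengths of π_226 on ℤ/243ℤ: [27, 27, 27, 27, 27, 27, 9, 9, 9, 9, 9, 9, 3, 3, 3, 3, 3, 3, 1, 1, 1, 1, 1, 1, 1, 1, 1]; 27 cycles in total.
sign(π) = (−1)^{n − #cycles} = (−1)^{243−27} = (−1)^216 = +1.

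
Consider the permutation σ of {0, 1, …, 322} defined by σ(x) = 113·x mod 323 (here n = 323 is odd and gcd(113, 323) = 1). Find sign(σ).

Start at x=227: 227 → 134 → 284 → 115 → 75 → 77 → 303 → … (one orbit).
Cycle type of π: 16×19 + 2×9 + 1; total 29 cycles.
With 29 cycles on 323 points, sign = (−1)^{323−29} = +1.

+1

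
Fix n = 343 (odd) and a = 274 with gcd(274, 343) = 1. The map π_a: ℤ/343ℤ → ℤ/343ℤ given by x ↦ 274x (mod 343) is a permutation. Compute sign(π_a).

Trace 316: π^k(316) = [316, 148, 78, 106, 232, 113, 92] for k=0..6.
19 cycles of lengths [49, 49, 49, 49, 49, 49, 7, 7, 7, 7, 7, 7, 1, 1, 1, 1, 1, 1, 1].
19 cycles on 343: each ℓ→(−1)^(ℓ−1), product (−1)^324 = +1.

+1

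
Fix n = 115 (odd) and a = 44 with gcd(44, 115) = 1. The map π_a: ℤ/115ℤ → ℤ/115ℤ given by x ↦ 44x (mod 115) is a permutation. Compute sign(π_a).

Trace 44: π^k(44) = [44, 96, 84, 16, 14, 41, 79] for k=0..6.
Decompose π into cycles: lengths [22, 22, 22, 22, 22, 2, 2, 1] (8 cycles, including the fixed point 0).
n − c = 115 − 8 = 107; sign = (−1)^107 = -1.
(44|115)_J = -1 (Zolotarev's lemma cross-check).

-1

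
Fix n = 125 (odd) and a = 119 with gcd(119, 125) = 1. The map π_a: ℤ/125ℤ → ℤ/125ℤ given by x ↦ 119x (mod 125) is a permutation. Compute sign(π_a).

+1

Orbit of 101 under x↦119x: [101, 19, 11, 59, 21, 124, 6]… (length divides ord_125(119)).
Decompose π into cycles: lengths [50, 50, 10, 10, 2, 2, 1] (7 cycles, including the fixed point 0).
125 − 7 = 118 transpositions; sign(π) = (−1)^118 = +1.
(119|125)_J = +1 (Zolotarev's lemma cross-check).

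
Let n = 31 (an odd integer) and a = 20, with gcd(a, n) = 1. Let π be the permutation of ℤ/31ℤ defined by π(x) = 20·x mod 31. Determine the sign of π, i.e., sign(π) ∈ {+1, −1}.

+1

Trace 28: π^k(28) = [28, 2, 9, 25, 4, 18, 19] for k=0..6.
π_20 has 3 disjoint cycles with lengths [15, 15, 1] on {0,…,30}.
sign(π) = (−1)^{n − #cycles} = (−1)^{31−3} = (−1)^28 = +1.
(20|31)_J = +1 (Zolotarev's lemma cross-check).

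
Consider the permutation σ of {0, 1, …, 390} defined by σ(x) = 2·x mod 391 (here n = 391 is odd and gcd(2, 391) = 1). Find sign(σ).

+1

Orbit of 118 under x↦2x: [118, 236, 81, 162, 324, 257, 123]… (length divides ord_391(2)).
Decompose π into cycles: lengths [88, 88, 88, 88, 11, 11, 8, 8, 1] (9 cycles, including the fixed point 0).
391 − 9 = 382 transpositions; sign(π) = (−1)^382 = +1.
The Jacobi symbol (2|391) = +1 (Zolotarev) agrees.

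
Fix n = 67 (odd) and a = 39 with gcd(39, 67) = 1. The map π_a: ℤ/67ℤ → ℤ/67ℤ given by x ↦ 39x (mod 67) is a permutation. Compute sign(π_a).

+1

Trace 4: π^k(4) = [4, 22, 54, 29, 59, 23, 26] for k=0..6.
Cycle lengths of π_39 on ℤ/67ℤ: [33, 33, 1]; 3 cycles in total.
n − c = 67 − 3 = 64; sign = (−1)^64 = +1.
(39|67)_J = +1 (Zolotarev's lemma cross-check).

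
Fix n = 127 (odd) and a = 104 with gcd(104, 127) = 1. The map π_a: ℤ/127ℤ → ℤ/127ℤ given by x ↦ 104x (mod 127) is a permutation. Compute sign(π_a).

Start at x=71: 71 → 18 → 94 → 124 → 69 → 64 → 52 → … (one orbit).
The orbit structure of x ↦ 104x mod 127: 3 orbits of sizes [63, 63, 1].
3 cycles on 127: each ℓ→(−1)^(ℓ−1), product (−1)^124 = +1.
Zolotarev: (104|127) = +1, matching the cycle-count sign.

+1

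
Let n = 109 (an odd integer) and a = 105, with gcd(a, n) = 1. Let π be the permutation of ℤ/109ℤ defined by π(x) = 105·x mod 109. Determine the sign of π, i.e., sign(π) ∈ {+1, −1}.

+1

Start at x=16: 16 → 45 → 38 → 66 → 63 → 75 → 27 → … (one orbit).
13 cycles of lengths [9, 9, 9, 9, 9, 9, 9, 9, 9, 9, 9, 9, 1].
sign(π) = (−1)^{n − #cycles} = (−1)^{109−13} = (−1)^96 = +1.
Check: (105/109) = +1 by Zolotarev.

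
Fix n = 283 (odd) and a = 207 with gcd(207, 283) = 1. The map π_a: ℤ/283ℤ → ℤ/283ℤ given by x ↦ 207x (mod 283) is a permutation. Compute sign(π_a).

Trace 116: π^k(116) = [116, 240, 155, 106, 151, 127, 253] for k=0..6.
Decompose π into cycles: lengths [47, 47, 47, 47, 47, 47, 1] (7 cycles, including the fixed point 0).
With 7 cycles on 283 points, sign = (−1)^{283−7} = +1.

+1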